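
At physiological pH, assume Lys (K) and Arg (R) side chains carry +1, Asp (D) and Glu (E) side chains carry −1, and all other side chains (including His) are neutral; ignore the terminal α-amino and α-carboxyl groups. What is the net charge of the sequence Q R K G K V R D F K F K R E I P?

+5

Positive (K, R): R2, K3, K5, R7, K10, K12, R13 → +7.
Negative (D, E): D8, E14 → −2.
Net charge = (+7) + (−2) = +5.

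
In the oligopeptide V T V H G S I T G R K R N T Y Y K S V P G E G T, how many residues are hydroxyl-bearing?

8

Serine (S), threonine (T), and tyrosine (Y) each carry a hydroxyl group on the side chain.
Matching residues: T2, S6, T8, T14, Y15, Y16, S18, T24.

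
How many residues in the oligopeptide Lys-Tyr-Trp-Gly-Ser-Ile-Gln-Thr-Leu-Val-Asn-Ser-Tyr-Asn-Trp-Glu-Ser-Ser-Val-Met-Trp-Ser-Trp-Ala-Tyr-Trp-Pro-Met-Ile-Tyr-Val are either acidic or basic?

Acidic: D, E. Basic: H, K, R.
Acidic residues here: Glu16 (1).
Basic residues here: Lys1 (1).
The two groups share no amino acid, so total = 1 + 1 = 2.

2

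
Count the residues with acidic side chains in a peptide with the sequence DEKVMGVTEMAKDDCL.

Aspartate (D) and glutamate (E) have carboxylic-acid side chains and are the acidic amino acids.
Matching residues: D1, E2, E9, D13, D14.

5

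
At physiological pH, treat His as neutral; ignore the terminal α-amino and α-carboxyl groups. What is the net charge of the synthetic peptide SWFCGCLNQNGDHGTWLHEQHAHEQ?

At pH ~7.4 the Lys and Arg side chains are protonated (+1), the Asp and Glu side chains are deprotonated (−1), and with His taken as neutral all other side chains carry no charge.
Positive (K, R): none → +0.
Negative (D, E): D12, E19, E24 → −3.
Net charge = (+0) + (−3) = −3.

-3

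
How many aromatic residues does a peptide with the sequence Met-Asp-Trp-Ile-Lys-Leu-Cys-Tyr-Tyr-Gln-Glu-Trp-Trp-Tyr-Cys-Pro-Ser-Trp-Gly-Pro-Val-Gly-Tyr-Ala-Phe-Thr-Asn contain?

The aromatic amino acids are Phe (F, benzyl), Trp (W, indole), and Tyr (Y, phenol).
Matching residues: Trp3, Tyr8, Tyr9, Trp12, Trp13, Tyr14, Trp18, Tyr23, Phe25.

9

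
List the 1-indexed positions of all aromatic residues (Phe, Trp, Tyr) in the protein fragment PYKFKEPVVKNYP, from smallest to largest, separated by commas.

2, 4, 12

Matching residues: Y2, F4, Y12.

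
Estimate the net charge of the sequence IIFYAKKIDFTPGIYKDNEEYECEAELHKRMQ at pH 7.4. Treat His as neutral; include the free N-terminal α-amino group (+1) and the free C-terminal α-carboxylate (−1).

-2

The side chains ionized at physiological pH are Lys/Arg (+1) and Asp/Glu (−1); with His treated as neutral, nothing else contributes.
Positive (K, R): K6, K7, K16, K29, R30 → +5.
Negative (D, E): D9, D17, E19, E20, E22, E24, E26 → −7.
The N-terminus (+1) and C-terminus (−1) cancel.
Net charge = (+5) + (−7) = −2.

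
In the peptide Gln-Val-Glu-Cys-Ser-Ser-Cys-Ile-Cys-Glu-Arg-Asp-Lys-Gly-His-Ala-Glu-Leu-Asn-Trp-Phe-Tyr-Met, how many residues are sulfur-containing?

Only Cys (C) and Met (M) have a sulfur atom in the side chain.
Matching residues: Cys4, Cys7, Cys9, Met23.

4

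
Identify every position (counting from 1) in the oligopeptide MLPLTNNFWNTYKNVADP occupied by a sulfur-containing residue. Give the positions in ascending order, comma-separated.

The sulfur-bearing residues are cysteine (–SH) and methionine (–S–CH₃).
Matching residues: M1.

1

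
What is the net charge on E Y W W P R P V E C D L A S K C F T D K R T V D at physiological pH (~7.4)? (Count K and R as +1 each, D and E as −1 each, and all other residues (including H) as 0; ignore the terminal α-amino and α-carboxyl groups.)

Positive (K, R): R6, K15, K20, R21 → +4.
Negative (D, E): E1, E9, D11, D19, D24 → −5.
Net charge = (+4) + (−5) = −1.

-1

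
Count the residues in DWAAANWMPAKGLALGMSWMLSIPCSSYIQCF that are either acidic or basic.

2

Acidic: D, E. Basic: H, K, R.
Acidic residues here: D1 (1).
Basic residues here: K11 (1).
The two groups share no amino acid, so total = 1 + 1 = 2.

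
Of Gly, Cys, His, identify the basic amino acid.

K, R, and H are the three residues with basic side chains (ε-amine, guanidinium, and imidazole respectively).
Of the listed options, only His belongs to this group.

His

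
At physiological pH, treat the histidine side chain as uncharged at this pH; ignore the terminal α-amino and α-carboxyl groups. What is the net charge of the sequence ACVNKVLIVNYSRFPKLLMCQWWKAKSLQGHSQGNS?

+5

At pH ~7.4 the Lys and Arg side chains are protonated (+1), the Asp and Glu side chains are deprotonated (−1), and with His taken as neutral all other side chains carry no charge.
Positive (K, R): K5, R13, K16, K24, K26 → +5.
Negative (D, E): none → −0.
Net charge = (+5) + (−0) = +5.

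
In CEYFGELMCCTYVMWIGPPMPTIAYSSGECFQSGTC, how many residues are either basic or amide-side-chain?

Basic: H, K, R. Amide-side-chain: N, Q.
Basic residues here: none (0).
Amide-side-chain residues here: Q32 (1).
The two groups share no amino acid, so total = 0 + 1 = 1.

1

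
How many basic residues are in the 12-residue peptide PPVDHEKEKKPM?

The basic amino acids are Lys (K), Arg (R), and His (H).
Matching residues: H5, K7, K9, K10.

4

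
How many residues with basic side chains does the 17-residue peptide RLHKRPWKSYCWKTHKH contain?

K, R, and H are the three residues with basic side chains (ε-amine, guanidinium, and imidazole respectively).
Matching residues: R1, H3, K4, R5, K8, K13, H15, K16, H17.

9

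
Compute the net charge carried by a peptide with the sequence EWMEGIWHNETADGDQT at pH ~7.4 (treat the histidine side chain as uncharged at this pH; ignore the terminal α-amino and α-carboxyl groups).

Near pH 7.4, K and R contribute +1 each, D and E contribute −1 each, and every other side chain (His included, as stated) is uncharged.
Positive (K, R): none → +0.
Negative (D, E): E1, E4, E10, D13, D15 → −5.
Net charge = (+0) + (−5) = −5.

-5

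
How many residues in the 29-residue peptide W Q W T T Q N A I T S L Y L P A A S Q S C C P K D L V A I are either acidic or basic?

2

Acidic: D, E. Basic: H, K, R.
Acidic residues here: D25 (1).
Basic residues here: K24 (1).
The two groups share no amino acid, so total = 1 + 1 = 2.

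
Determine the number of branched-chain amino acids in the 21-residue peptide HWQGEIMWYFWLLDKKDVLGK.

5

The BCAAs are Val, Leu, and Ile — aliphatic side chains with a branch point.
Matching residues: I6, L12, L13, V18, L19.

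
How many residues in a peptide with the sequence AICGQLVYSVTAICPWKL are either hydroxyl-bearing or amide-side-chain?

4

Hydroxyl-bearing: S, T, Y. Amide-side-chain: N, Q.
Hydroxyl-bearing residues here: Y8, S9, T11 (3).
Amide-side-chain residues here: Q5 (1).
The two groups share no amino acid, so total = 3 + 1 = 4.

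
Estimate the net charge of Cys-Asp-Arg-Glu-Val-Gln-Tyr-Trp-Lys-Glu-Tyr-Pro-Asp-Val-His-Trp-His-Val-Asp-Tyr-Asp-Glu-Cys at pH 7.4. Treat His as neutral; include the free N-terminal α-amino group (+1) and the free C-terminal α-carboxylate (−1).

At pH ~7.4 the Lys and Arg side chains are protonated (+1), the Asp and Glu side chains are deprotonated (−1), and with His taken as neutral all other side chains carry no charge.
Positive (K, R): Arg3, Lys9 → +2.
Negative (D, E): Asp2, Glu4, Glu10, Asp13, Asp19, Asp21, Glu22 → −7.
The N-terminus (+1) and C-terminus (−1) cancel.
Net charge = (+2) + (−7) = −5.

-5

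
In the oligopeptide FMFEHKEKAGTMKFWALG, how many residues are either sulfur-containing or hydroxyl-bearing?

Sulfur-containing: C, M. Hydroxyl-bearing: S, T, Y.
Sulfur-containing residues here: M2, M12 (2).
Hydroxyl-bearing residues here: T11 (1).
The two groups share no amino acid, so total = 2 + 1 = 3.

3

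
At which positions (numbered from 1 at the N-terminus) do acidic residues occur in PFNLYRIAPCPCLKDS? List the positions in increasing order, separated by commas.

15

Only D (aspartate) and E (glutamate) carry a side-chain carboxylic acid.
Matching residues: D15.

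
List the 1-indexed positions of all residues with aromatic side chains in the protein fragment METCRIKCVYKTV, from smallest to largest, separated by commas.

10

F, W, and Y each carry an aromatic ring on the side chain.
Matching residues: Y10.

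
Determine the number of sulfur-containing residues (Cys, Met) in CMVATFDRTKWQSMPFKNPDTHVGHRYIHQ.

Matching residues: C1, M2, M14.

3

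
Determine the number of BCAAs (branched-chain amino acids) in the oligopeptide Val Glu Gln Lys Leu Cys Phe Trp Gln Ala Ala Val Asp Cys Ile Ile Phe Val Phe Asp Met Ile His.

Valine (V), leucine (L), and isoleucine (I) are the branched-chain amino acids.
Matching residues: Val1, Leu5, Val12, Ile15, Ile16, Val18, Ile22.

7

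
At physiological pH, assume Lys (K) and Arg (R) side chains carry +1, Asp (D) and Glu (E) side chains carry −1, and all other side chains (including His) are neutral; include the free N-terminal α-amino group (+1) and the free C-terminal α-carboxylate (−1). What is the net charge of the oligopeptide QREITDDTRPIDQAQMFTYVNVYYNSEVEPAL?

Positive (K, R): R2, R9 → +2.
Negative (D, E): E3, D6, D7, D12, E27, E29 → −6.
The N-terminus (+1) and C-terminus (−1) cancel.
Net charge = (+2) + (−6) = −4.

-4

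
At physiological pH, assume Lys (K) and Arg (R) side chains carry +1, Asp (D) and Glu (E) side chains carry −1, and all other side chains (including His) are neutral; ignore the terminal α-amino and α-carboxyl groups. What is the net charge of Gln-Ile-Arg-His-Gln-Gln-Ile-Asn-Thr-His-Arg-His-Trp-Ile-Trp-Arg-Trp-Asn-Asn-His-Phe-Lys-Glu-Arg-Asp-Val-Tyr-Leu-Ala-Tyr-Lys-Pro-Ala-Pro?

Positive (K, R): Arg3, Arg11, Arg16, Lys22, Arg24, Lys31 → +6.
Negative (D, E): Glu23, Asp25 → −2.
Net charge = (+6) + (−2) = +4.

+4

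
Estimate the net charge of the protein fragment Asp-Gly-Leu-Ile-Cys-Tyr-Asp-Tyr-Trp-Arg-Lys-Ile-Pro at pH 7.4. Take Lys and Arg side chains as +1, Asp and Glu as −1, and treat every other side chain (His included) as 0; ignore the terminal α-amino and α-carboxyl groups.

Positive (K, R): Arg10, Lys11 → +2.
Negative (D, E): Asp1, Asp7 → −2.
Net charge = (+2) + (−2) = 0.

0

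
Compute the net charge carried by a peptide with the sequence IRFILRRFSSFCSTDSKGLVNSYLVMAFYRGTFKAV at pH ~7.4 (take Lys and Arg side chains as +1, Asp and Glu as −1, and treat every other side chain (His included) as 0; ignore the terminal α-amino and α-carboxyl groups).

Positive (K, R): R2, R6, R7, K17, R30, K34 → +6.
Negative (D, E): D15 → −1.
Net charge = (+6) + (−1) = +5.

+5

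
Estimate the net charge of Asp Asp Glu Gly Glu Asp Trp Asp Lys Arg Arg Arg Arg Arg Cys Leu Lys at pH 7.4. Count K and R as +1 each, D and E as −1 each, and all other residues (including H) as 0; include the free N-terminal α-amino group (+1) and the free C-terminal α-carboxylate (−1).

Positive (K, R): Lys9, Arg10, Arg11, Arg12, Arg13, Arg14, Lys17 → +7.
Negative (D, E): Asp1, Asp2, Glu3, Glu5, Asp6, Asp8 → −6.
The N-terminus (+1) and C-terminus (−1) cancel.
Net charge = (+7) + (−6) = +1.

+1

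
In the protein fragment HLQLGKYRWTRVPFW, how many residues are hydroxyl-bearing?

2

S, T, and Y are the three residues with a side-chain hydroxyl.
Matching residues: Y7, T10.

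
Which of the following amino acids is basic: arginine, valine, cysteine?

The basic amino acids are Lys (K), Arg (R), and His (H).
Of the listed options, only arginine belongs to this group.

arginine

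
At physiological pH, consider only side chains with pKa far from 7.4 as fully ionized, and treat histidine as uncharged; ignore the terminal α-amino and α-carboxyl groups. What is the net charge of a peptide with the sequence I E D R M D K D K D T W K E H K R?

0

At pH ~7.4 the Lys and Arg side chains are protonated (+1), the Asp and Glu side chains are deprotonated (−1), and with His taken as neutral all other side chains carry no charge.
Positive (K, R): R4, K7, K9, K13, K16, R17 → +6.
Negative (D, E): E2, D3, D6, D8, D10, E14 → −6.
Net charge = (+6) + (−6) = 0.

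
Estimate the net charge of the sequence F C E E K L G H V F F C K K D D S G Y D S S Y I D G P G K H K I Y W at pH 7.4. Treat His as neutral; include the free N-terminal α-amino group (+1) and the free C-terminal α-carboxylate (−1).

-1

The side chains ionized at physiological pH are Lys/Arg (+1) and Asp/Glu (−1); with His treated as neutral, nothing else contributes.
Positive (K, R): K5, K13, K14, K29, K31 → +5.
Negative (D, E): E3, E4, D15, D16, D20, D25 → −6.
The N-terminus (+1) and C-terminus (−1) cancel.
Net charge = (+5) + (−6) = −1.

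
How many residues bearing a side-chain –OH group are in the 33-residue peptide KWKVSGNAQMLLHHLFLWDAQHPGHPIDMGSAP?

The –OH-bearing residues are Ser, Thr (aliphatic alcohols), and Tyr (phenol).
Matching residues: S5, S31.

2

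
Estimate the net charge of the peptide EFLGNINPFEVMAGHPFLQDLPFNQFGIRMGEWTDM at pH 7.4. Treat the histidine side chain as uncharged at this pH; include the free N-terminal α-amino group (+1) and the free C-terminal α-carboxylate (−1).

-4

The side chains ionized at physiological pH are Lys/Arg (+1) and Asp/Glu (−1); with His treated as neutral, nothing else contributes.
Positive (K, R): R29 → +1.
Negative (D, E): E1, E10, D20, E32, D35 → −5.
The N-terminus (+1) and C-terminus (−1) cancel.
Net charge = (+1) + (−5) = −4.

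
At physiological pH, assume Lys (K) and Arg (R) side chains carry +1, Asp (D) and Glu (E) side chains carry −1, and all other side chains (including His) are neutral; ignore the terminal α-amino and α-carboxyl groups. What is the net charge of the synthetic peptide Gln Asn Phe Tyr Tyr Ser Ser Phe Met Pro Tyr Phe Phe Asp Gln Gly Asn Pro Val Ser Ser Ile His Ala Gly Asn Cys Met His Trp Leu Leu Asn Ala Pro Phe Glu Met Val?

Positive (K, R): none → +0.
Negative (D, E): Asp14, Glu37 → −2.
Net charge = (+0) + (−2) = −2.

-2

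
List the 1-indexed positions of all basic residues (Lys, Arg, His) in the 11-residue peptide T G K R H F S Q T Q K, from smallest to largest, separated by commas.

Matching residues: K3, R4, H5, K11.

3, 4, 5, 11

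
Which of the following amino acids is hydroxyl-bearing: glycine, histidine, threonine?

threonine

The –OH-bearing residues are Ser, Thr (aliphatic alcohols), and Tyr (phenol).
Of the listed options, only threonine belongs to this group.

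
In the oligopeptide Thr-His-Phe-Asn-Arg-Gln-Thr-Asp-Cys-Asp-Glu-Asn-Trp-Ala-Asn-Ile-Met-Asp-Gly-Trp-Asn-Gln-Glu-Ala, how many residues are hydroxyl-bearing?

2

Serine (S), threonine (T), and tyrosine (Y) each carry a hydroxyl group on the side chain.
Matching residues: Thr1, Thr7.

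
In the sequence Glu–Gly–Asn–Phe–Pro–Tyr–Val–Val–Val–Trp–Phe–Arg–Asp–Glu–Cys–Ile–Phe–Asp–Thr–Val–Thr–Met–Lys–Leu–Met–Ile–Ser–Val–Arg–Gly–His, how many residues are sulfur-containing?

Cysteine (C, thiol) and methionine (M, thioether) are the two sulfur-containing amino acids.
Matching residues: Cys15, Met22, Met25.

3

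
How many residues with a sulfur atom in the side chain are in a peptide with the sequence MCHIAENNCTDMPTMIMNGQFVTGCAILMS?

8

Only Cys (C) and Met (M) have a sulfur atom in the side chain.
Matching residues: M1, C2, C9, M12, M15, M17, C25, M29.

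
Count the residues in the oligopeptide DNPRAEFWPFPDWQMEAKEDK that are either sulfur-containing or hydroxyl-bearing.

1

Sulfur-containing: C, M. Hydroxyl-bearing: S, T, Y.
Sulfur-containing residues here: M15 (1).
Hydroxyl-bearing residues here: none (0).
The two groups share no amino acid, so total = 1 + 0 = 1.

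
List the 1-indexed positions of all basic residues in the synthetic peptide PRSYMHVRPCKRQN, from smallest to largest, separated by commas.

2, 6, 8, 11, 12

The basic amino acids are Lys (K), Arg (R), and His (H).
Matching residues: R2, H6, R8, K11, R12.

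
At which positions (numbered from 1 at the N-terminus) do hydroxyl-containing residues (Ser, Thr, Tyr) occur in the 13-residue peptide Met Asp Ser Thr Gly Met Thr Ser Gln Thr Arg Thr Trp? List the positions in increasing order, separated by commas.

3, 4, 7, 8, 10, 12

Matching residues: Ser3, Thr4, Thr7, Ser8, Thr10, Thr12.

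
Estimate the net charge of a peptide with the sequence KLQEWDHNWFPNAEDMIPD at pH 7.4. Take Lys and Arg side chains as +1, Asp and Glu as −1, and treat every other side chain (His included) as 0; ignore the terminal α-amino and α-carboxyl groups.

-4

Positive (K, R): K1 → +1.
Negative (D, E): E4, D6, E14, D15, D19 → −5.
Net charge = (+1) + (−5) = −4.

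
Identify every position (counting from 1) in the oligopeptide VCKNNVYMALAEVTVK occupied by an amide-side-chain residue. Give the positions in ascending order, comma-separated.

Asparagine (N) and glutamine (Q) have uncharged amide side chains.
Matching residues: N4, N5.

4, 5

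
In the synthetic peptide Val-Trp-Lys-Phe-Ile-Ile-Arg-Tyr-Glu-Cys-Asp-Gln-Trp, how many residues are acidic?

Only D (aspartate) and E (glutamate) carry a side-chain carboxylic acid.
Matching residues: Glu9, Asp11.

2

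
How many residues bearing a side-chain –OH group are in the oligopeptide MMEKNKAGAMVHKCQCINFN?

S, T, and Y are the three residues with a side-chain hydroxyl.
None of the 20 residues belong to this group.

0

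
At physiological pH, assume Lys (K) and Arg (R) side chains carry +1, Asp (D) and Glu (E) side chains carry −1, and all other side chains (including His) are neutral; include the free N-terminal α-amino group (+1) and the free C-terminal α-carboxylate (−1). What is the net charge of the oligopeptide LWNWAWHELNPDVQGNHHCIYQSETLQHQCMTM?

Positive (K, R): none → +0.
Negative (D, E): E8, D12, E24 → −3.
The N-terminus (+1) and C-terminus (−1) cancel.
Net charge = (+0) + (−3) = −3.

-3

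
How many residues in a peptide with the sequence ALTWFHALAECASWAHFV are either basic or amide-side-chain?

Basic: H, K, R. Amide-side-chain: N, Q.
Basic residues here: H6, H16 (2).
Amide-side-chain residues here: none (0).
The two groups share no amino acid, so total = 2 + 0 = 2.

2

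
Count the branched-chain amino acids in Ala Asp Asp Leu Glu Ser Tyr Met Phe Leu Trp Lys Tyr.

2

The BCAAs are Val, Leu, and Ile — aliphatic side chains with a branch point.
Matching residues: Leu4, Leu10.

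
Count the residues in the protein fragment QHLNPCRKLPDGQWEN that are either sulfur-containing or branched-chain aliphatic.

Sulfur-containing: C, M. Branched-chain aliphatic: I, L, V.
Sulfur-containing residues here: C6 (1).
Branched-chain aliphatic residues here: L3, L9 (2).
The two groups share no amino acid, so total = 1 + 2 = 3.

3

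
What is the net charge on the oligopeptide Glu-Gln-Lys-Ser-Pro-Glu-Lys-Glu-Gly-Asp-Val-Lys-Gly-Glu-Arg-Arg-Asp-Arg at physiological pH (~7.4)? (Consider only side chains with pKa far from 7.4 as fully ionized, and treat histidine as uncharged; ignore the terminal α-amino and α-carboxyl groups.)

The side chains ionized at physiological pH are Lys/Arg (+1) and Asp/Glu (−1); with His treated as neutral, nothing else contributes.
Positive (K, R): Lys3, Lys7, Lys12, Arg15, Arg16, Arg18 → +6.
Negative (D, E): Glu1, Glu6, Glu8, Asp10, Glu14, Asp17 → −6.
Net charge = (+6) + (−6) = 0.

0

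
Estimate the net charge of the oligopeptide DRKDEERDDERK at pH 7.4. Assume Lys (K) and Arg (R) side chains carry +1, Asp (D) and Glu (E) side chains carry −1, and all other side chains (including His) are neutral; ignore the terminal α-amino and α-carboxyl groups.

Positive (K, R): R2, K3, R7, R11, K12 → +5.
Negative (D, E): D1, D4, E5, E6, D8, D9, E10 → −7.
Net charge = (+5) + (−7) = −2.

-2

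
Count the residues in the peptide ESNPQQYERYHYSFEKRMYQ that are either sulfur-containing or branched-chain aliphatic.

1

Sulfur-containing: C, M. Branched-chain aliphatic: I, L, V.
Sulfur-containing residues here: M18 (1).
Branched-chain aliphatic residues here: none (0).
The two groups share no amino acid, so total = 1 + 0 = 1.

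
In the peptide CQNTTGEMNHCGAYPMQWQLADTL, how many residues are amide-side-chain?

5

The amide-side-chain residues are Asn (N) and Gln (Q).
Matching residues: Q2, N3, N9, Q17, Q19.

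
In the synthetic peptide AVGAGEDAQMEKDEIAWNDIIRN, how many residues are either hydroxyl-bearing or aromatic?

Hydroxyl-bearing: S, T, Y. Aromatic: F, W, Y.
Hydroxyl-bearing residues here: none (0).
Aromatic residues here: W17 (1).
(Y belongs to both groups, but none appear in this sequence.) Total = 0 + 1 = 1.

1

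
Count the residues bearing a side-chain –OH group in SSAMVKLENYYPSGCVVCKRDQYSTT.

9

S, T, and Y are the three residues with a side-chain hydroxyl.
Matching residues: S1, S2, Y10, Y11, S13, Y23, S24, T25, T26.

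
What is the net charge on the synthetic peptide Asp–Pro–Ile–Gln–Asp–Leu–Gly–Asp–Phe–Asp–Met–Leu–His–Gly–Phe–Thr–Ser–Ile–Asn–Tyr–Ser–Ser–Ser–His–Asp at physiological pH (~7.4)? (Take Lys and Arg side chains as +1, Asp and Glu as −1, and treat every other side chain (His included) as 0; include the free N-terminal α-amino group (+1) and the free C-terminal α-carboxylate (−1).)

Positive (K, R): none → +0.
Negative (D, E): Asp1, Asp5, Asp8, Asp10, Asp25 → −5.
The N-terminus (+1) and C-terminus (−1) cancel.
Net charge = (+0) + (−5) = −5.

-5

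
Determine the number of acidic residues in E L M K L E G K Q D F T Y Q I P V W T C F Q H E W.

4

The acidic residues are Asp (D) and Glu (E), whose side chains end in a carboxylate group.
Matching residues: E1, E6, D10, E24.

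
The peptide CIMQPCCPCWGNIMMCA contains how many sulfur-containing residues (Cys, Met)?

8

Matching residues: C1, M3, C6, C7, C9, M14, M15, C16.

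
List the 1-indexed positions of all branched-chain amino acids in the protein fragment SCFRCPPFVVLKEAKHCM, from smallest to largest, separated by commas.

The BCAAs are Val, Leu, and Ile — aliphatic side chains with a branch point.
Matching residues: V9, V10, L11.

9, 10, 11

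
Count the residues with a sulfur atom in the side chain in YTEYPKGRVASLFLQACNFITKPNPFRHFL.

1

The sulfur-bearing residues are cysteine (–SH) and methionine (–S–CH₃).
Matching residues: C17.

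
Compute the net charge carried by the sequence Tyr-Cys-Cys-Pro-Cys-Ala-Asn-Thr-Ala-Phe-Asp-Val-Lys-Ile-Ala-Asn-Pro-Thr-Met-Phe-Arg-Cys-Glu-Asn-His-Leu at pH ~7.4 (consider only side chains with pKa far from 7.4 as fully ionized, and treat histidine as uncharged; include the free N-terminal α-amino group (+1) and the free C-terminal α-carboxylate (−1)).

0

The side chains ionized at physiological pH are Lys/Arg (+1) and Asp/Glu (−1); with His treated as neutral, nothing else contributes.
Positive (K, R): Lys13, Arg21 → +2.
Negative (D, E): Asp11, Glu23 → −2.
The N-terminus (+1) and C-terminus (−1) cancel.
Net charge = (+2) + (−2) = 0.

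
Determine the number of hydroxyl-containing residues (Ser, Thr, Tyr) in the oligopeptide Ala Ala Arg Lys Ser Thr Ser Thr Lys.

4

Matching residues: Ser5, Thr6, Ser7, Thr8.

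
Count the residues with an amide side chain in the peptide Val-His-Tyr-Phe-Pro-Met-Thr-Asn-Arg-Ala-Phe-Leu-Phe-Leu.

The amide-side-chain residues are Asn (N) and Gln (Q).
Matching residues: Asn8.

1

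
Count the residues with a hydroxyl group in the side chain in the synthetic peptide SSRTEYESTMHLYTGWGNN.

Serine (S), threonine (T), and tyrosine (Y) each carry a hydroxyl group on the side chain.
Matching residues: S1, S2, T4, Y6, S8, T9, Y13, T14.

8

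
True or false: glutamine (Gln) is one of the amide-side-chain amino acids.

Only N (asparagine) and Q (glutamine) carry a side-chain carboxamide.
Glutamine is in this group.

True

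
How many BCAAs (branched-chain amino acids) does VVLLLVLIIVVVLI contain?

The BCAAs are Val, Leu, and Ile — aliphatic side chains with a branch point.
Matching residues: V1, V2, L3, L4, L5, V6, L7, I8, I9, V10, V11, V12, L13, I14.

14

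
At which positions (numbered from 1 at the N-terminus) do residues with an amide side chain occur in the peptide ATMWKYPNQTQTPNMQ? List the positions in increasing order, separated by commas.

8, 9, 11, 14, 16

The amide-side-chain residues are Asn (N) and Gln (Q).
Matching residues: N8, Q9, Q11, N14, Q16.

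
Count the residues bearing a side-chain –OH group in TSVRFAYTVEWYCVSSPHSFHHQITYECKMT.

The –OH-bearing residues are Ser, Thr (aliphatic alcohols), and Tyr (phenol).
Matching residues: T1, S2, Y7, T8, Y12, S15, S16, S19, T25, Y26, T31.

11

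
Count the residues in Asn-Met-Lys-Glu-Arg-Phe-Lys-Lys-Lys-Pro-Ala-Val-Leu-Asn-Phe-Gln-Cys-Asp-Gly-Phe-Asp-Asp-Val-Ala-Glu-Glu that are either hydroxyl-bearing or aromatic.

Hydroxyl-bearing: S, T, Y. Aromatic: F, W, Y.
Hydroxyl-bearing residues here: none (0).
Aromatic residues here: Phe6, Phe15, Phe20 (3).
(Y belongs to both groups, but none appear in this sequence.) Total = 0 + 3 = 3.

3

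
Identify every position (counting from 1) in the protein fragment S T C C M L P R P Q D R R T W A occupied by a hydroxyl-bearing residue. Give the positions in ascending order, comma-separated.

1, 2, 14

Matching residues: S1, T2, T14.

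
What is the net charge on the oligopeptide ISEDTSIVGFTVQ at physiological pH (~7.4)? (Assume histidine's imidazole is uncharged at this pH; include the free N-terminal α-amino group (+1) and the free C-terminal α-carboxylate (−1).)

-2

The side chains ionized at physiological pH are Lys/Arg (+1) and Asp/Glu (−1); with His treated as neutral, nothing else contributes.
Positive (K, R): none → +0.
Negative (D, E): E3, D4 → −2.
The N-terminus (+1) and C-terminus (−1) cancel.
Net charge = (+0) + (−2) = −2.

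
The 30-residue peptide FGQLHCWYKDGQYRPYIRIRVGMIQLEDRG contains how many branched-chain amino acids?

Valine (V), leucine (L), and isoleucine (I) are the branched-chain amino acids.
Matching residues: L4, I17, I19, V21, I24, L26.

6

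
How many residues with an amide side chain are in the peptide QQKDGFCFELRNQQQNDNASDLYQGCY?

9

Asparagine (N) and glutamine (Q) have uncharged amide side chains.
Matching residues: Q1, Q2, N12, Q13, Q14, Q15, N16, N18, Q24.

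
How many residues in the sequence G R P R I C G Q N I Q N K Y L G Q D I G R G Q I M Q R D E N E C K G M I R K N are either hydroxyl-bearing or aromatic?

Hydroxyl-bearing: S, T, Y. Aromatic: F, W, Y.
Hydroxyl-bearing residues here: Y14 (1).
Aromatic residues here: Y14 (1).
Y is in both groups, so the 1 Y residue must not be double-counted.
Total = 1 + 1 − 1 = 1.

1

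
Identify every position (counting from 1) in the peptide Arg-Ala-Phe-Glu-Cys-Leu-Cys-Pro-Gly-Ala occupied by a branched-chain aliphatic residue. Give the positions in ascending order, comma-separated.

6

The BCAAs are Val, Leu, and Ile — aliphatic side chains with a branch point.
Matching residues: Leu6.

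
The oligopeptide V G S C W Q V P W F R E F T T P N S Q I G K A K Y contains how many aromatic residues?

The aromatic amino acids are Phe (F, benzyl), Trp (W, indole), and Tyr (Y, phenol).
Matching residues: W5, W9, F10, F13, Y25.

5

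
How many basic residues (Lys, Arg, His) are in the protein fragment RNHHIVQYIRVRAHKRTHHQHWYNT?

Matching residues: R1, H3, H4, R10, R12, H14, K15, R16, H18, H19, H21.

11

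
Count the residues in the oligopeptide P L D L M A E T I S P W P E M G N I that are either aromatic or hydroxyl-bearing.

3

Aromatic: F, W, Y. Hydroxyl-bearing: S, T, Y.
Aromatic residues here: W12 (1).
Hydroxyl-bearing residues here: T8, S10 (2).
(Y belongs to both groups, but none appear in this sequence.) Total = 1 + 2 = 3.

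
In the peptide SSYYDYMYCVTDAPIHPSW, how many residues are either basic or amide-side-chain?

Basic: H, K, R. Amide-side-chain: N, Q.
Basic residues here: H16 (1).
Amide-side-chain residues here: none (0).
The two groups share no amino acid, so total = 1 + 0 = 1.

1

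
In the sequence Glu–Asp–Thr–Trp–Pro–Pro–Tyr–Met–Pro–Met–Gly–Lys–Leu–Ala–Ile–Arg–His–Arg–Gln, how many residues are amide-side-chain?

1

The amide-side-chain residues are Asn (N) and Gln (Q).
Matching residues: Gln19.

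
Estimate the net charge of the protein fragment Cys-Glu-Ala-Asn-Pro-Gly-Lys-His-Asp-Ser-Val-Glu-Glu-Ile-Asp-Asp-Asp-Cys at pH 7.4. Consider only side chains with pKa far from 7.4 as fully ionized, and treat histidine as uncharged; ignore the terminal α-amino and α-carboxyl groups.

The side chains ionized at physiological pH are Lys/Arg (+1) and Asp/Glu (−1); with His treated as neutral, nothing else contributes.
Positive (K, R): Lys7 → +1.
Negative (D, E): Glu2, Asp9, Glu12, Glu13, Asp15, Asp16, Asp17 → −7.
Net charge = (+1) + (−7) = −6.

-6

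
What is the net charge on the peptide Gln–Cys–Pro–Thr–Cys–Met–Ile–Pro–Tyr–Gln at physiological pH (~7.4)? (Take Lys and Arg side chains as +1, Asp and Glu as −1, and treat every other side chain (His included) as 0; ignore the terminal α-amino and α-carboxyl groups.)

Positive (K, R): none → +0.
Negative (D, E): none → −0.
Net charge = (+0) + (−0) = 0.

0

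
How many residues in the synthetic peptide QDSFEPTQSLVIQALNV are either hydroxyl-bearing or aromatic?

4

Hydroxyl-bearing: S, T, Y. Aromatic: F, W, Y.
Hydroxyl-bearing residues here: S3, T7, S9 (3).
Aromatic residues here: F4 (1).
(Y belongs to both groups, but none appear in this sequence.) Total = 3 + 1 = 4.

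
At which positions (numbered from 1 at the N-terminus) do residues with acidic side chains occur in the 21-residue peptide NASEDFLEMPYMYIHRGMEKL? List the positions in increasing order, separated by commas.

4, 5, 8, 19

Aspartate (D) and glutamate (E) have carboxylic-acid side chains and are the acidic amino acids.
Matching residues: E4, D5, E8, E19.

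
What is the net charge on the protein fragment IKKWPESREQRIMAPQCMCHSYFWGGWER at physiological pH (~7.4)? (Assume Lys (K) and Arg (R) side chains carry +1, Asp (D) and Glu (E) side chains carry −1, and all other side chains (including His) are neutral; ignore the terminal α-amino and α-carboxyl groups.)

+2

Positive (K, R): K2, K3, R8, R11, R29 → +5.
Negative (D, E): E6, E9, E28 → −3.
Net charge = (+5) + (−3) = +2.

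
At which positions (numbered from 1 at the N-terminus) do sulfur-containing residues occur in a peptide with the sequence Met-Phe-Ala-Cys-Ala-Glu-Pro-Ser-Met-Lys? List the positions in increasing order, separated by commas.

The sulfur-bearing residues are cysteine (–SH) and methionine (–S–CH₃).
Matching residues: Met1, Cys4, Met9.

1, 4, 9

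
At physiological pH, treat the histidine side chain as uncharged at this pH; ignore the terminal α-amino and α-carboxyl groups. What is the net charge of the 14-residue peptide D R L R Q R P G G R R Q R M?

+5

Near pH 7.4, K and R contribute +1 each, D and E contribute −1 each, and every other side chain (His included, as stated) is uncharged.
Positive (K, R): R2, R4, R6, R10, R11, R13 → +6.
Negative (D, E): D1 → −1.
Net charge = (+6) + (−1) = +5.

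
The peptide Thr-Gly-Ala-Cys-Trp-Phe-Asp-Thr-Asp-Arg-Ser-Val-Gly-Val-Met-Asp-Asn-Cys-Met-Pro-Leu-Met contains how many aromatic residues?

2

F, W, and Y each carry an aromatic ring on the side chain.
Matching residues: Trp5, Phe6.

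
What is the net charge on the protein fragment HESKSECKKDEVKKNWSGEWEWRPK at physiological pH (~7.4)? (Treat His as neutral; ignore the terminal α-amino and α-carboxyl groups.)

The side chains ionized at physiological pH are Lys/Arg (+1) and Asp/Glu (−1); with His treated as neutral, nothing else contributes.
Positive (K, R): K4, K8, K9, K13, K14, R23, K25 → +7.
Negative (D, E): E2, E6, D10, E11, E19, E21 → −6.
Net charge = (+7) + (−6) = +1.

+1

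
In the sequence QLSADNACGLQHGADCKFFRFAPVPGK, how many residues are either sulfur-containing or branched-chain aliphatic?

5

Sulfur-containing: C, M. Branched-chain aliphatic: I, L, V.
Sulfur-containing residues here: C8, C16 (2).
Branched-chain aliphatic residues here: L2, L10, V24 (3).
The two groups share no amino acid, so total = 2 + 3 = 5.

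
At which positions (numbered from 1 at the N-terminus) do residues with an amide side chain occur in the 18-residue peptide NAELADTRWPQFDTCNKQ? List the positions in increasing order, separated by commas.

Only N (asparagine) and Q (glutamine) carry a side-chain carboxamide.
Matching residues: N1, Q11, N16, Q18.

1, 11, 16, 18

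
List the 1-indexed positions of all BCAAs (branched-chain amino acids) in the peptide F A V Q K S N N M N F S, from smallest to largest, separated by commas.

3

V, L, and I make up the branched-chain aliphatic group.
Matching residues: V3.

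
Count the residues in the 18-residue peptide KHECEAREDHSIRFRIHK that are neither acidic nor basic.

Acidic: D, E. Basic: K, R, H. All other residues are neither.
Matching residues: C4, A6, S11, I12, F14, I16.

6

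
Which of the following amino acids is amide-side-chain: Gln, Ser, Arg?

Gln

Only N (asparagine) and Q (glutamine) carry a side-chain carboxamide.
Of the listed options, only Gln belongs to this group.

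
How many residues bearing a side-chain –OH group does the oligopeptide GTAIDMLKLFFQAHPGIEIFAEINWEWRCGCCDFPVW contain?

S, T, and Y are the three residues with a side-chain hydroxyl.
Matching residues: T2.

1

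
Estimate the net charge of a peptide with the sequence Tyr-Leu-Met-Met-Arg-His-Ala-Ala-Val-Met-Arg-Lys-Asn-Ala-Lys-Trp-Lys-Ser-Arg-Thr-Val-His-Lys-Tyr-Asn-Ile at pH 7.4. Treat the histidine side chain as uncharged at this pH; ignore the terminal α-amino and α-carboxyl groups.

Near pH 7.4, K and R contribute +1 each, D and E contribute −1 each, and every other side chain (His included, as stated) is uncharged.
Positive (K, R): Arg5, Arg11, Lys12, Lys15, Lys17, Arg19, Lys23 → +7.
Negative (D, E): none → −0.
Net charge = (+7) + (−0) = +7.

+7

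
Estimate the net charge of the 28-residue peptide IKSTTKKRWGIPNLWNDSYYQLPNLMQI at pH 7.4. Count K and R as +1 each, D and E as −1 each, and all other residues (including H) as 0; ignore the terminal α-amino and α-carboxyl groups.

Positive (K, R): K2, K6, K7, R8 → +4.
Negative (D, E): D17 → −1.
Net charge = (+4) + (−1) = +3.

+3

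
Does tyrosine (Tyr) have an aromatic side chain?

Yes

F, W, and Y each carry an aromatic ring on the side chain.
Tyrosine is in this group.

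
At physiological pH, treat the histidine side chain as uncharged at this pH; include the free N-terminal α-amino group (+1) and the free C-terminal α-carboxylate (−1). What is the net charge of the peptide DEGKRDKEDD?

-3

Near pH 7.4, K and R contribute +1 each, D and E contribute −1 each, and every other side chain (His included, as stated) is uncharged.
Positive (K, R): K4, R5, K7 → +3.
Negative (D, E): D1, E2, D6, E8, D9, D10 → −6.
The N-terminus (+1) and C-terminus (−1) cancel.
Net charge = (+3) + (−6) = −3.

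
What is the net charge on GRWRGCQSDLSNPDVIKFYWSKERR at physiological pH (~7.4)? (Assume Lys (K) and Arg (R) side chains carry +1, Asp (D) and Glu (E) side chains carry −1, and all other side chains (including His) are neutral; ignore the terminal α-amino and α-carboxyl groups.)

+3

Positive (K, R): R2, R4, K17, K22, R24, R25 → +6.
Negative (D, E): D9, D14, E23 → −3.
Net charge = (+6) + (−3) = +3.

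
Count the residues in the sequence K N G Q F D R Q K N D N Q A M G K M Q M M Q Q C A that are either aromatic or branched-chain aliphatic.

1

Aromatic: F, W, Y. Branched-chain aliphatic: I, L, V.
Aromatic residues here: F5 (1).
Branched-chain aliphatic residues here: none (0).
The two groups share no amino acid, so total = 1 + 0 = 1.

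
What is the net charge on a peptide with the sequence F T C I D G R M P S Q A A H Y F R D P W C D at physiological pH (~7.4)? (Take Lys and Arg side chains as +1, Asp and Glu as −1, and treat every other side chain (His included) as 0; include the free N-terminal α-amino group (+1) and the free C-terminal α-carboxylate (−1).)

-1

Positive (K, R): R7, R17 → +2.
Negative (D, E): D5, D18, D22 → −3.
The N-terminus (+1) and C-terminus (−1) cancel.
Net charge = (+2) + (−3) = −1.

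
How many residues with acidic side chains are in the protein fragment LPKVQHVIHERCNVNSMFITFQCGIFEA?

The acidic residues are Asp (D) and Glu (E), whose side chains end in a carboxylate group.
Matching residues: E10, E27.

2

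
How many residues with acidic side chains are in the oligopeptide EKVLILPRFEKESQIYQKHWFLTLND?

4

The acidic residues are Asp (D) and Glu (E), whose side chains end in a carboxylate group.
Matching residues: E1, E10, E12, D26.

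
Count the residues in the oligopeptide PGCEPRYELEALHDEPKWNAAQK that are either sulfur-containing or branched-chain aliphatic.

Sulfur-containing: C, M. Branched-chain aliphatic: I, L, V.
Sulfur-containing residues here: C3 (1).
Branched-chain aliphatic residues here: L9, L12 (2).
The two groups share no amino acid, so total = 1 + 2 = 3.

3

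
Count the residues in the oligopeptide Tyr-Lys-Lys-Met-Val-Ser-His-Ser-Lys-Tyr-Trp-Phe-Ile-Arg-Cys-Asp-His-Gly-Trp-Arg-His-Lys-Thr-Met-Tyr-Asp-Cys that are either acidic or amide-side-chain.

Acidic: D, E. Amide-side-chain: N, Q.
Acidic residues here: Asp16, Asp26 (2).
Amide-side-chain residues here: none (0).
The two groups share no amino acid, so total = 2 + 0 = 2.

2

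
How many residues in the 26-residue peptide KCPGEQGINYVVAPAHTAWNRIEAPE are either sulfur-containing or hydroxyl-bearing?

3

Sulfur-containing: C, M. Hydroxyl-bearing: S, T, Y.
Sulfur-containing residues here: C2 (1).
Hydroxyl-bearing residues here: Y10, T17 (2).
The two groups share no amino acid, so total = 1 + 2 = 3.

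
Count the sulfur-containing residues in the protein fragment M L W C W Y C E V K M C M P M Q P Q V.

Cysteine (C, thiol) and methionine (M, thioether) are the two sulfur-containing amino acids.
Matching residues: M1, C4, C7, M11, C12, M13, M15.

7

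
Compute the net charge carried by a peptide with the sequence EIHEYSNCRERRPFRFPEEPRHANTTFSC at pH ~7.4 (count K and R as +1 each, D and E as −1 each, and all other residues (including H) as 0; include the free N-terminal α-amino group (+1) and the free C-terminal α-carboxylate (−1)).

Positive (K, R): R9, R11, R12, R15, R21 → +5.
Negative (D, E): E1, E4, E10, E18, E19 → −5.
The N-terminus (+1) and C-terminus (−1) cancel.
Net charge = (+5) + (−5) = 0.

0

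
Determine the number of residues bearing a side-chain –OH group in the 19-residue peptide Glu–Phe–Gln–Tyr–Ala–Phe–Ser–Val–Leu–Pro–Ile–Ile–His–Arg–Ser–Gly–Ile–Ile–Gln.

3

Serine (S), threonine (T), and tyrosine (Y) each carry a hydroxyl group on the side chain.
Matching residues: Tyr4, Ser7, Ser15.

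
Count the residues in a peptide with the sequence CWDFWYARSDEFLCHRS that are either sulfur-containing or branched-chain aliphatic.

Sulfur-containing: C, M. Branched-chain aliphatic: I, L, V.
Sulfur-containing residues here: C1, C14 (2).
Branched-chain aliphatic residues here: L13 (1).
The two groups share no amino acid, so total = 2 + 1 = 3.

3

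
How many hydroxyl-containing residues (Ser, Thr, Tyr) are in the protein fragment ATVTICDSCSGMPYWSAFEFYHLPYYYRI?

Matching residues: T2, T4, S8, S10, Y14, S16, Y21, Y25, Y26, Y27.

10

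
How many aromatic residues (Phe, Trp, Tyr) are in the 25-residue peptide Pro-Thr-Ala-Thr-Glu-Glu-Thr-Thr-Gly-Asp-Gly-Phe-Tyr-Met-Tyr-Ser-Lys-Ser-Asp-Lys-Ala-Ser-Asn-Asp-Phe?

Matching residues: Phe12, Tyr13, Tyr15, Phe25.

4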